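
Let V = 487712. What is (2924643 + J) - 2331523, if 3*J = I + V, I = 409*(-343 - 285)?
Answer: 2010220/3 ≈ 6.7007e+5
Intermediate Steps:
I = -256852 (I = 409*(-628) = -256852)
J = 230860/3 (J = (-256852 + 487712)/3 = (⅓)*230860 = 230860/3 ≈ 76953.)
(2924643 + J) - 2331523 = (2924643 + 230860/3) - 2331523 = 9004789/3 - 2331523 = 2010220/3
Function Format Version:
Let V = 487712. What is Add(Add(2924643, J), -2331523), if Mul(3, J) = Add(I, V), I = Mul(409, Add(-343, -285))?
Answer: Rational(2010220, 3) ≈ 6.7007e+5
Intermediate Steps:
I = -256852 (I = Mul(409, -628) = -256852)
J = Rational(230860, 3) (J = Mul(Rational(1, 3), Add(-256852, 487712)) = Mul(Rational(1, 3), 230860) = Rational(230860, 3) ≈ 76953.)
Add(Add(2924643, J), -2331523) = Add(Add(2924643, Rational(230860, 3)), -2331523) = Add(Rational(9004789, 3), -2331523) = Rational(2010220, 3)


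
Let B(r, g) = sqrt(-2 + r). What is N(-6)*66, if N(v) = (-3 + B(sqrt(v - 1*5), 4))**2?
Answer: 66*(3 - sqrt(-2 + I*sqrt(11)))**2 ≈ 78.781 - 459.7*I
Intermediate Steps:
N(v) = (-3 + sqrt(-2 + sqrt(-5 + v)))**2 (N(v) = (-3 + sqrt(-2 + sqrt(v - 1*5)))**2 = (-3 + sqrt(-2 + sqrt(v - 5)))**2 = (-3 + sqrt(-2 + sqrt(-5 + v)))**2)
N(-6)*66 = (-3 + sqrt(-2 + sqrt(-5 - 6)))**2*66 = (-3 + sqrt(-2 + sqrt(-11)))**2*66 = (-3 + sqrt(-2 + I*sqrt(11)))**2*66 = 66*(-3 + sqrt(-2 + I*sqrt(11)))**2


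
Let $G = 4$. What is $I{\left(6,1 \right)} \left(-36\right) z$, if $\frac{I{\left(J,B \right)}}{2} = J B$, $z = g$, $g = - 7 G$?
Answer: $12096$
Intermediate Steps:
$g = -28$ ($g = \left(-7\right) 4 = -28$)
$z = -28$
$I{\left(J,B \right)} = 2 B J$ ($I{\left(J,B \right)} = 2 J B = 2 B J$)
$I{\left(6,1 \right)} \left(-36\right) z = 2 \cdot 1 \cdot 6 \left(-36\right) \left(-28\right) = 12 \left(-36\right) \left(-28\right) = \left(-432\right) \left(-28\right) = 12096$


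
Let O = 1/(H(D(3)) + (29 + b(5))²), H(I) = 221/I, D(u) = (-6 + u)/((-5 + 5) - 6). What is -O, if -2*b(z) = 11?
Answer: -4/3977 ≈ -0.0010058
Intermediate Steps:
D(u) = 1 - u/6 (D(u) = (-6 + u)/(0 - 6) = (-6 + u)/(-6) = (-6 + u)*(-⅙) = 1 - u/6)
b(z) = -11/2 (b(z) = -½*11 = -11/2)
O = 4/3977 (O = 1/(221/(1 - ⅙*3) + (29 - 11/2)²) = 1/(221/(1 - ½) + (47/2)²) = 1/(221/(½) + 2209/4) = 1/(221*2 + 2209/4) = 1/(442 + 2209/4) = 1/(3977/4) = 4/3977 ≈ 0.0010058)
-O = -1*4/3977 = -4/3977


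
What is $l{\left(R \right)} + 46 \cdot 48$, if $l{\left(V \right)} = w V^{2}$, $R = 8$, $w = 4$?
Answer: $2464$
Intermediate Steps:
$l{\left(V \right)} = 4 V^{2}$
$l{\left(R \right)} + 46 \cdot 48 = 4 \cdot 8^{2} + 46 \cdot 48 = 4 \cdot 64 + 2208 = 256 + 2208 = 2464$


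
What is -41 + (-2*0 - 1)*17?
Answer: -58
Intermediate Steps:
-41 + (-2*0 - 1)*17 = -41 + (0 - 1)*17 = -41 - 1*17 = -41 - 17 = -58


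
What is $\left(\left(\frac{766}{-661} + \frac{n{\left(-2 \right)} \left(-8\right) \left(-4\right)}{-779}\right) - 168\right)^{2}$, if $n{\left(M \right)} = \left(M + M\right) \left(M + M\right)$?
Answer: $\frac{7646022567805444}{265141576561} \approx 28838.0$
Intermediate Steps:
$n{\left(M \right)} = 4 M^{2}$ ($n{\left(M \right)} = 2 M 2 M = 4 M^{2}$)
$\left(\left(\frac{766}{-661} + \frac{n{\left(-2 \right)} \left(-8\right) \left(-4\right)}{-779}\right) - 168\right)^{2} = \left(\left(\frac{766}{-661} + \frac{4 \left(-2\right)^{2} \left(-8\right) \left(-4\right)}{-779}\right) - 168\right)^{2} = \left(\left(766 \left(- \frac{1}{661}\right) + 4 \cdot 4 \left(-8\right) \left(-4\right) \left(- \frac{1}{779}\right)\right) - 168\right)^{2} = \left(\left(- \frac{766}{661} + 16 \left(-8\right) \left(-4\right) \left(- \frac{1}{779}\right)\right) - 168\right)^{2} = \left(\left(- \frac{766}{661} + \left(-128\right) \left(-4\right) \left(- \frac{1}{779}\right)\right) - 168\right)^{2} = \left(\left(- \frac{766}{661} + 512 \left(- \frac{1}{779}\right)\right) - 168\right)^{2} = \left(\left(- \frac{766}{661} - \frac{512}{779}\right) - 168\right)^{2} = \left(- \frac{935146}{514919} - 168\right)^{2} = \left(- \frac{87441538}{514919}\right)^{2} = \frac{7646022567805444}{265141576561}$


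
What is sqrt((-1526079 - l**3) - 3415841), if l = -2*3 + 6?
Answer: 4*I*sqrt(308870) ≈ 2223.0*I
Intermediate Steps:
l = 0 (l = -6 + 6 = 0)
sqrt((-1526079 - l**3) - 3415841) = sqrt((-1526079 - 1*0**3) - 3415841) = sqrt((-1526079 - 1*0) - 3415841) = sqrt((-1526079 + 0) - 3415841) = sqrt(-1526079 - 3415841) = sqrt(-4941920) = 4*I*sqrt(308870)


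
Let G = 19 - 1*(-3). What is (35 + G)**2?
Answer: 3249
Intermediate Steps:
G = 22 (G = 19 + 3 = 22)
(35 + G)**2 = (35 + 22)**2 = 57**2 = 3249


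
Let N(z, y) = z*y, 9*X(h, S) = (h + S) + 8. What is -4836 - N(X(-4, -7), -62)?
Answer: -14570/3 ≈ -4856.7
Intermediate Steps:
X(h, S) = 8/9 + S/9 + h/9 (X(h, S) = ((h + S) + 8)/9 = ((S + h) + 8)/9 = (8 + S + h)/9 = 8/9 + S/9 + h/9)
N(z, y) = y*z
-4836 - N(X(-4, -7), -62) = -4836 - (-62)*(8/9 + (1/9)*(-7) + (1/9)*(-4)) = -4836 - (-62)*(8/9 - 7/9 - 4/9) = -4836 - (-62)*(-1)/3 = -4836 - 1*62/3 = -4836 - 62/3 = -14570/3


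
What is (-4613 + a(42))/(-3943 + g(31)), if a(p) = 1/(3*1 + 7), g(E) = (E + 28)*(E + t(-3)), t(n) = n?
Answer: 46129/22910 ≈ 2.0135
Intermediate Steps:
g(E) = (-3 + E)*(28 + E) (g(E) = (E + 28)*(E - 3) = (28 + E)*(-3 + E) = (-3 + E)*(28 + E))
a(p) = ⅒ (a(p) = 1/(3 + 7) = 1/10 = ⅒)
(-4613 + a(42))/(-3943 + g(31)) = (-4613 + ⅒)/(-3943 + (-84 + 31² + 25*31)) = -46129/(10*(-3943 + (-84 + 961 + 775))) = -46129/(10*(-3943 + 1652)) = -46129/10/(-2291) = -46129/10*(-1/2291) = 46129/22910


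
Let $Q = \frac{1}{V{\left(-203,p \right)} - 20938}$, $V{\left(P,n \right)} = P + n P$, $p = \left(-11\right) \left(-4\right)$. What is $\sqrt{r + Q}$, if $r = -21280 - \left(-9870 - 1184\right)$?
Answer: $\frac{21 i \sqrt{20971075747}}{30073} \approx 101.12 i$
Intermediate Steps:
$p = 44$
$V{\left(P,n \right)} = P + P n$
$Q = - \frac{1}{30073}$ ($Q = \frac{1}{- 203 \left(1 + 44\right) - 20938} = \frac{1}{\left(-203\right) 45 - 20938} = \frac{1}{-9135 - 20938} = \frac{1}{-30073} = - \frac{1}{30073} \approx -3.3252 \cdot 10^{-5}$)
$r = -10226$ ($r = -21280 - -11054 = -21280 + 11054 = -10226$)
$\sqrt{r + Q} = \sqrt{-10226 - \frac{1}{30073}} = \sqrt{- \frac{307526499}{30073}} = \frac{21 i \sqrt{20971075747}}{30073}$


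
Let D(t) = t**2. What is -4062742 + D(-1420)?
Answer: -2046342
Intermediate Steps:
-4062742 + D(-1420) = -4062742 + (-1420)**2 = -4062742 + 2016400 = -2046342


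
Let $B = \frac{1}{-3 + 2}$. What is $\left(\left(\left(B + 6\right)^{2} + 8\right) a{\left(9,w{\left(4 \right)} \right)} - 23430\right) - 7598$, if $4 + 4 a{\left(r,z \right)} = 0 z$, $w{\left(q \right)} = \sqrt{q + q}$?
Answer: $-31061$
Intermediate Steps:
$w{\left(q \right)} = \sqrt{2} \sqrt{q}$ ($w{\left(q \right)} = \sqrt{2 q} = \sqrt{2} \sqrt{q}$)
$B = -1$ ($B = \frac{1}{-1} = -1$)
$a{\left(r,z \right)} = -1$ ($a{\left(r,z \right)} = -1 + \frac{0 z}{4} = -1 + \frac{1}{4} \cdot 0 = -1 + 0 = -1$)
$\left(\left(\left(B + 6\right)^{2} + 8\right) a{\left(9,w{\left(4 \right)} \right)} - 23430\right) - 7598 = \left(\left(\left(-1 + 6\right)^{2} + 8\right) \left(-1\right) - 23430\right) - 7598 = \left(\left(5^{2} + 8\right) \left(-1\right) - 23430\right) - 7598 = \left(\left(25 + 8\right) \left(-1\right) - 23430\right) - 7598 = \left(33 \left(-1\right) - 23430\right) - 7598 = \left(-33 - 23430\right) - 7598 = -23463 - 7598 = -31061$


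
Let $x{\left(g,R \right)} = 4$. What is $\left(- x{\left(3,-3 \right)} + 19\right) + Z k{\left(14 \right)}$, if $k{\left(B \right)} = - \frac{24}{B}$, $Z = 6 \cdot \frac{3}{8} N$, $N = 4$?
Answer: $- \frac{3}{7} \approx -0.42857$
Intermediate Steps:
$Z = 9$ ($Z = 6 \cdot \frac{3}{8} \cdot 4 = \frac{9}{4} \cdot 4 = 9$)
$\left(- x{\left(3,-3 \right)} + 19\right) + Z k{\left(14 \right)} = \left(\left(-1\right) 4 + 19\right) + 9 \left(- \frac{24}{14}\right) = \left(-4 + 19\right) + 9 \left(\left(-24\right) \frac{1}{14}\right) = 15 + 9 \left(- \frac{12}{7}\right) = 15 - \frac{108}{7} = - \frac{3}{7}$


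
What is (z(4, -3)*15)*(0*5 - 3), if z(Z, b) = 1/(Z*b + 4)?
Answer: 45/8 ≈ 5.6250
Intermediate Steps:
z(Z, b) = 1/(4 + Z*b)
(z(4, -3)*15)*(0*5 - 3) = (15/(4 + 4*(-3)))*(0*5 - 3) = (15/(4 - 12))*(0 - 3) = (15/(-8))*(-3) = -⅛*15*(-3) = -15/8*(-3) = 45/8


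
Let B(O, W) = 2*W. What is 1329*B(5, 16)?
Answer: 42528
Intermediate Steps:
1329*B(5, 16) = 1329*(2*16) = 1329*32 = 42528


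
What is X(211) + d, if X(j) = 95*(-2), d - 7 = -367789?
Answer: -367972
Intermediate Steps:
d = -367782 (d = 7 - 367789 = -367782)
X(j) = -190
X(211) + d = -190 - 367782 = -367972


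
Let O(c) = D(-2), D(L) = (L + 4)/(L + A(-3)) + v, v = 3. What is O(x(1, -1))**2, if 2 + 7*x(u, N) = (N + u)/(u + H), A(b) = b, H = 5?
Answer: 169/25 ≈ 6.7600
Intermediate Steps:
x(u, N) = -2/7 + (N + u)/(7*(5 + u)) (x(u, N) = -2/7 + ((N + u)/(u + 5))/7 = -2/7 + ((N + u)/(5 + u))/7 = -2/7 + (N + u)/(7*(5 + u)))
D(L) = 3 + (4 + L)/(-3 + L) (D(L) = (L + 4)/(L - 3) + 3 = (4 + L)/(-3 + L) + 3 = 3 + (4 + L)/(-3 + L))
O(c) = 13/5 (O(c) = (-5 + 4*(-2))/(-3 - 2) = (-5 - 8)/(-5) = -1/5*(-13) = 13/5)
O(x(1, -1))**2 = (13/5)**2 = 169/25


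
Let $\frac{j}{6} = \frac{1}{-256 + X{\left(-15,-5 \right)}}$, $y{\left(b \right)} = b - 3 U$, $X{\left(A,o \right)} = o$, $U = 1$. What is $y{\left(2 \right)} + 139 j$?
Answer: $- \frac{365}{87} \approx -4.1954$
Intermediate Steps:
$y{\left(b \right)} = -3 + b$ ($y{\left(b \right)} = b - 3 = -3 + b$)
$j = - \frac{2}{87}$ ($j = \frac{6}{-256 - 5} = \frac{6}{-261} = 6 \left(- \frac{1}{261}\right) = - \frac{2}{87} \approx -0.022988$)
$y{\left(2 \right)} + 139 j = \left(-3 + 2\right) + 139 \left(- \frac{2}{87}\right) = -1 - \frac{278}{87} = - \frac{365}{87}$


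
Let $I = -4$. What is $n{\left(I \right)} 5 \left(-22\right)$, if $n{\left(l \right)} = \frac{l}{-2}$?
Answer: $-220$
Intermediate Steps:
$n{\left(l \right)} = - \frac{l}{2}$ ($n{\left(l \right)} = l \left(- \frac{1}{2}\right) = - \frac{l}{2}$)
$n{\left(I \right)} 5 \left(-22\right) = \left(- \frac{1}{2}\right) \left(-4\right) 5 \left(-22\right) = 2 \cdot 5 \left(-22\right) = 10 \left(-22\right) = -220$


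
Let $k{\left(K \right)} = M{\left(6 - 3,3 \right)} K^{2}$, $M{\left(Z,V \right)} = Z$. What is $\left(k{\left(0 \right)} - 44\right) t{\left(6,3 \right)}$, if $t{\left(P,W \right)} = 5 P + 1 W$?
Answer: $-1452$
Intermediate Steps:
$t{\left(P,W \right)} = W + 5 P$ ($t{\left(P,W \right)} = 5 P + W = W + 5 P$)
$k{\left(K \right)} = 3 K^{2}$ ($k{\left(K \right)} = \left(6 - 3\right) K^{2} = 3 K^{2}$)
$\left(k{\left(0 \right)} - 44\right) t{\left(6,3 \right)} = \left(3 \cdot 0^{2} - 44\right) \left(3 + 5 \cdot 6\right) = \left(3 \cdot 0 - 44\right) \left(3 + 30\right) = \left(0 - 44\right) 33 = \left(-44\right) 33 = -1452$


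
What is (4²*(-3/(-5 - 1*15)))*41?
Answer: 492/5 ≈ 98.400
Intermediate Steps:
(4²*(-3/(-5 - 1*15)))*41 = (16*(-3/(-5 - 15)))*41 = (16*(-3/(-20)))*41 = (16*(-3*(-1/20)))*41 = (16*(3/20))*41 = (12/5)*41 = 492/5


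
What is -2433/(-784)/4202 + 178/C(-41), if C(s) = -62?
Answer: -293123329/102125408 ≈ -2.8702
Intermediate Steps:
-2433/(-784)/4202 + 178/C(-41) = -2433/(-784)/4202 + 178/(-62) = -2433*(-1/784)*(1/4202) + 178*(-1/62) = (2433/784)*(1/4202) - 89/31 = 2433/3294368 - 89/31 = -293123329/102125408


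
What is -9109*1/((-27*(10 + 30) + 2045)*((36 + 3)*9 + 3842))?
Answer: -9109/4046245 ≈ -0.0022512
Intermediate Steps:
-9109*1/((-27*(10 + 30) + 2045)*((36 + 3)*9 + 3842)) = -9109*1/((-27*40 + 2045)*(39*9 + 3842)) = -9109*1/((-1080 + 2045)*(351 + 3842)) = -9109/(965*4193) = -9109/4046245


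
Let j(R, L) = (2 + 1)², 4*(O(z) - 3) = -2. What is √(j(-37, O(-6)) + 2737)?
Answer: √2746 ≈ 52.402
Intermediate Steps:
O(z) = 5/2 (O(z) = 3 + (¼)*(-2) = 3 - ½ = 5/2)
j(R, L) = 9 (j(R, L) = 3² = 9)
√(j(-37, O(-6)) + 2737) = √(9 + 2737) = √2746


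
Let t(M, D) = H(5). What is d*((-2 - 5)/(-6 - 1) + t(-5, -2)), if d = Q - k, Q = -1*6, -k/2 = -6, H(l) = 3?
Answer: -72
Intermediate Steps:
k = 12 (k = -2*(-6) = 12)
Q = -6
t(M, D) = 3
d = -18 (d = -6 - 1*12 = -6 - 12 = -18)
d*((-2 - 5)/(-6 - 1) + t(-5, -2)) = -18*((-2 - 5)/(-6 - 1) + 3) = -18*(-7/(-7) + 3) = -18*(-7*(-⅐) + 3) = -18*(1 + 3) = -18*4 = -72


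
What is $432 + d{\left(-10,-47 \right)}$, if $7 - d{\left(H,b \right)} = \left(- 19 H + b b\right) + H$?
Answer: $-1950$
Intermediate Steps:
$d{\left(H,b \right)} = 7 - b^{2} + 18 H$ ($d{\left(H,b \right)} = 7 - \left(\left(- 19 H + b b\right) + H\right) = 7 - \left(\left(- 19 H + b^{2}\right) + H\right) = 7 - \left(\left(b^{2} - 19 H\right) + H\right) = 7 - \left(b^{2} - 18 H\right) = 7 + \left(- b^{2} + 18 H\right) = 7 - b^{2} + 18 H$)
$432 + d{\left(-10,-47 \right)} = 432 + \left(7 - \left(-47\right)^{2} + 18 \left(-10\right)\right) = 432 - 2382 = -1950$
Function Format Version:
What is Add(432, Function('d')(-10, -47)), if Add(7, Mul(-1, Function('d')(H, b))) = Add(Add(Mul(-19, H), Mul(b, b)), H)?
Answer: -1950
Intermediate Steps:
Function('d')(H, b) = Add(7, Mul(-1, Pow(b, 2)), Mul(18, H)) (Function('d')(H, b) = Add(7, Mul(-1, Add(Add(Mul(-19, H), Mul(b, b)), H))) = Add(7, Mul(-1, Add(Add(Mul(-19, H), Pow(b, 2)), H))) = Add(7, Mul(-1, Add(Add(Pow(b, 2), Mul(-19, H)), H))) = Add(7, Mul(-1, Add(Pow(b, 2), Mul(-18, H)))) = Add(7, Add(Mul(-1, Pow(b, 2)), Mul(18, H))) = Add(7, Mul(-1, Pow(b, 2)), Mul(18, H)))
Add(432, Function('d')(-10, -47)) = Add(432, Add(7, Mul(-1, Pow(-47, 2)), Mul(18, -10))) = Add(432, Add(7, Mul(-1, 2209), -180)) = Add(432, Add(7, -2209, -180)) = Add(432, -2382) = -1950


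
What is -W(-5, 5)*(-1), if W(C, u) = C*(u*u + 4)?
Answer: -145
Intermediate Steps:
W(C, u) = C*(4 + u**2) (W(C, u) = C*(u**2 + 4) = C*(4 + u**2))
-W(-5, 5)*(-1) = -(-5)*(4 + 5**2)*(-1) = -(-5)*(4 + 25)*(-1) = -(-5)*29*(-1) = -1*(-145)*(-1) = 145*(-1) = -145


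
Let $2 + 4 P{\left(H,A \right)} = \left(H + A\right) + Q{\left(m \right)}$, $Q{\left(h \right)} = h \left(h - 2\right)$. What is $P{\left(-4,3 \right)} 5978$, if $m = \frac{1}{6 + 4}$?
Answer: $- \frac{953491}{200} \approx -4767.5$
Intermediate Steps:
$m = \frac{1}{10} \approx 0.1$
$Q{\left(h \right)} = h \left(-2 + h\right)$
$P{\left(H,A \right)} = - \frac{219}{400} + \frac{A}{4} + \frac{H}{4}$ ($P{\left(H,A \right)} = - \frac{1}{2} + \frac{\left(H + A\right) + \frac{-2 + \frac{1}{10}}{10}}{4} = - \frac{1}{2} + \frac{\left(A + H\right) + \frac{1}{10} \left(- \frac{19}{10}\right)}{4} = - \frac{1}{2} + \frac{\left(A + H\right) - \frac{19}{100}}{4} = - \frac{1}{2} + \frac{- \frac{19}{100} + A + H}{4} = - \frac{1}{2} + \left(- \frac{19}{400} + \frac{A}{4} + \frac{H}{4}\right) = - \frac{219}{400} + \frac{A}{4} + \frac{H}{4}$)
$P{\left(-4,3 \right)} 5978 = \left(- \frac{219}{400} + \frac{1}{4} \cdot 3 + \frac{1}{4} \left(-4\right)\right) 5978 = \left(- \frac{219}{400} + \frac{3}{4} - 1\right) 5978 = \left(- \frac{319}{400}\right) 5978 = - \frac{953491}{200}$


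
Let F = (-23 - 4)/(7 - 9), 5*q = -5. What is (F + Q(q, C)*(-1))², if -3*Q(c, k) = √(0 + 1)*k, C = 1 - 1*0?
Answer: 6889/36 ≈ 191.36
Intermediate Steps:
q = -1 (q = (⅕)*(-5) = -1)
C = 1 (C = 1 + 0 = 1)
Q(c, k) = -k/3 (Q(c, k) = -√(0 + 1)*k/3 = -√1*k/3 = -k/3)
F = 27/2 (F = -27/(-2) = -27*(-½) = 27/2 ≈ 13.500)
(F + Q(q, C)*(-1))² = (27/2 - ⅓*1*(-1))² = (27/2 - ⅓*(-1))² = (27/2 + ⅓)² = (83/6)² = 6889/36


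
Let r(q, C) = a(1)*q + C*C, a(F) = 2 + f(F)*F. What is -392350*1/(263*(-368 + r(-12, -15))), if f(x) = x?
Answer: 392350/47077 ≈ 8.3342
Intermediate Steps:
a(F) = 2 + F² (a(F) = 2 + F*F = 2 + F²)
r(q, C) = C² + 3*q (r(q, C) = (2 + 1²)*q + C*C = (2 + 1)*q + C² = 3*q + C² = C² + 3*q)
-392350*1/(263*(-368 + r(-12, -15))) = -392350*1/(263*(-368 + ((-15)² + 3*(-12)))) = -392350*1/(263*(-368 + (225 - 36))) = -392350*1/(263*(-368 + 189)) = -392350/((-179*263)) = -392350/(-47077) = -392350*(-1/47077) = 392350/47077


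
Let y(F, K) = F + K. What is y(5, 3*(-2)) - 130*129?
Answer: -16771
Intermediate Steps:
y(5, 3*(-2)) - 130*129 = (5 + 3*(-2)) - 130*129 = (5 - 6) - 16770 = -1 - 16770 = -16771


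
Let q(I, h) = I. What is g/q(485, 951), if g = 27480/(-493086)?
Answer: -916/7971557 ≈ -0.00011491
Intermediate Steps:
g = -4580/82181 (g = 27480*(-1/493086) = -4580/82181 ≈ -0.055731)
g/q(485, 951) = -4580/82181/485 = -4580/82181*1/485 = -916/7971557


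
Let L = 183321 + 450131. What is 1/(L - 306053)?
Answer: 1/327399 ≈ 3.0544e-6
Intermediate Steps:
L = 633452
1/(L - 306053) = 1/(633452 - 306053) = 1/327399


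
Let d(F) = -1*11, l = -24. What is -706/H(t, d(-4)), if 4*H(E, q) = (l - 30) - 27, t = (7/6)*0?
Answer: 2824/81 ≈ 34.864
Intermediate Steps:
d(F) = -11
t = 0 (t = (7*(⅙))*0 = (7/6)*0 = 0)
H(E, q) = -81/4 (H(E, q) = ((-24 - 30) - 27)/4 = (-54 - 27)/4 = (¼)*(-81) = -81/4)
-706/H(t, d(-4)) = -706/(-81/4) = -706*(-4/81) = 2824/81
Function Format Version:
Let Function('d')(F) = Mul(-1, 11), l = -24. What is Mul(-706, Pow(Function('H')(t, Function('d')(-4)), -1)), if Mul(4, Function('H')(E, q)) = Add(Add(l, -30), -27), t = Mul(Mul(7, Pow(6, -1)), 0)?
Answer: Rational(2824, 81) ≈ 34.864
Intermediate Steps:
Function('d')(F) = -11
t = 0 (t = Mul(Mul(7, Rational(1, 6)), 0) = Mul(Rational(7, 6), 0) = 0)
Function('H')(E, q) = Rational(-81, 4) (Function('H')(E, q) = Mul(Rational(1, 4), Add(Add(-24, -30), -27)) = Mul(Rational(1, 4), Add(-54, -27)) = Mul(Rational(1, 4), -81) = Rational(-81, 4))
Mul(-706, Pow(Function('H')(t, Function('d')(-4)), -1)) = Mul(-706, Pow(Rational(-81, 4), -1)) = Mul(-706, Rational(-4, 81)) = Rational(2824, 81)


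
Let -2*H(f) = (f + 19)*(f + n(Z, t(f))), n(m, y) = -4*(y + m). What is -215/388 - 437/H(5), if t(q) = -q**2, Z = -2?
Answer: -7624/32883 ≈ -0.23185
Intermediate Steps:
n(m, y) = -4*m - 4*y (n(m, y) = -4*(m + y) = -4*m - 4*y)
H(f) = -(19 + f)*(8 + f + 4*f**2)/2 (H(f) = -(f + 19)*(f + (-4*(-2) - (-4)*f**2))/2 = -(19 + f)*(f + (8 + 4*f**2))/2 = -(19 + f)*(8 + f + 4*f**2)/2)
-215/388 - 437/H(5) = -215/388 - 437/(-76 - 2*5**3 - 77/2*5**2 - 27/2*5) = -215*1/388 - 437/(-76 - 2*125 - 77/2*25 - 135/2) = -215/388 - 437/(-76 - 250 - 1925/2 - 135/2) = -215/388 - 437/(-1356) = -215/388 - 437*(-1/1356) = -215/388 + 437/1356 = -7624/32883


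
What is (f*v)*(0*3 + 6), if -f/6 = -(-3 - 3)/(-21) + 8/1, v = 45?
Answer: -87480/7 ≈ -12497.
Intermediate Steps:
f = -324/7 (f = -6*(-(-3 - 3)/(-21) + 8/1) = -6*(-1*(-6)*(-1/21) + 8*1) = -6*(6*(-1/21) + 8) = -6*(-2/7 + 8) = -6*54/7 = -324/7 ≈ -46.286)
(f*v)*(0*3 + 6) = (-324/7*45)*(0*3 + 6) = -14580*(0 + 6)/7 = -14580/7*6 = -87480/7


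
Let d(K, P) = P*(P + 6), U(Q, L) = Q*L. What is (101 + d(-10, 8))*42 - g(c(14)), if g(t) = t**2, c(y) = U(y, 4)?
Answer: 5810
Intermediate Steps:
U(Q, L) = L*Q
d(K, P) = P*(6 + P)
c(y) = 4*y
(101 + d(-10, 8))*42 - g(c(14)) = (101 + 8*(6 + 8))*42 - (4*14)**2 = (101 + 8*14)*42 - 1*56**2 = (101 + 112)*42 - 1*3136 = 213*42 - 3136 = 8946 - 3136 = 5810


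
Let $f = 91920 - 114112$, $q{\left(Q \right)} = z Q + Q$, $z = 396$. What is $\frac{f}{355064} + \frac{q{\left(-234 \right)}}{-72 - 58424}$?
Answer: $\frac{1980412015}{1298113984} \approx 1.5256$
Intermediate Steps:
$q{\left(Q \right)} = 397 Q$ ($q{\left(Q \right)} = 396 Q + Q = 397 Q$)
$f = -22192$ ($f = 91920 - 114112 = -22192$)
$\frac{f}{355064} + \frac{q{\left(-234 \right)}}{-72 - 58424} = - \frac{22192}{355064} + \frac{397 \left(-234\right)}{-72 - 58424} = \left(-22192\right) \frac{1}{355064} - \frac{92898}{-72 - 58424} = - \frac{2774}{44383} - \frac{92898}{-58496} = - \frac{2774}{44383} - - \frac{46449}{29248} = - \frac{2774}{44383} + \frac{46449}{29248} = \frac{1980412015}{1298113984}$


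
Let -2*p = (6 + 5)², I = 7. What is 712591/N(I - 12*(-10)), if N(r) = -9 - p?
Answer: 1425182/103 ≈ 13837.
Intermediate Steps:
p = -121/2 (p = -(6 + 5)²/2 = -½*11² = -½*121 = -121/2 ≈ -60.500)
N(r) = 103/2 (N(r) = -9 - 1*(-121/2) = -9 + 121/2 = 103/2)
712591/N(I - 12*(-10)) = 712591/(103/2) = 712591*(2/103) = 1425182/103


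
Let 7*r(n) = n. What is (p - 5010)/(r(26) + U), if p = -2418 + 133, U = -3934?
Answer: 51065/27512 ≈ 1.8561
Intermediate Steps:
r(n) = n/7
p = -2285
(p - 5010)/(r(26) + U) = (-2285 - 5010)/((1/7)*26 - 3934) = -7295/(26/7 - 3934) = -7295/(-27512/7) = -7295*(-7/27512) = 51065/27512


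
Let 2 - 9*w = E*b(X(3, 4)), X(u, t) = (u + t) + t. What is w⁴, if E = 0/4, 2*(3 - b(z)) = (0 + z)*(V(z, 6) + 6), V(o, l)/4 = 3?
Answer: 16/6561 ≈ 0.0024387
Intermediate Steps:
X(u, t) = u + 2*t (X(u, t) = (t + u) + t = u + 2*t)
V(o, l) = 12 (V(o, l) = 4*3 = 12)
b(z) = 3 - 9*z (b(z) = 3 - (0 + z)*(12 + 6)/2 = 3 - z*18/2 = 3 - 9*z)
E = 0 (E = 0*(¼) = 0)
w = 2/9 (w = 2/9 - 0*(3 - 9*(3 + 2*4)) = 2/9 - 0*(3 - 9*(3 + 8)) = 2/9 - 0*(3 - 9*11) = 2/9 - 0*(3 - 99) = 2/9 - 0*(-96) = 2/9 - ⅑*0 = 2/9 + 0 = 2/9 ≈ 0.22222)
w⁴ = (2/9)⁴ = 16/6561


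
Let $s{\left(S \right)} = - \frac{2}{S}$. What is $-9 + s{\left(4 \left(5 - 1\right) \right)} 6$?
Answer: $- \frac{39}{4} \approx -9.75$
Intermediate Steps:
$-9 + s{\left(4 \left(5 - 1\right) \right)} 6 = -9 + - \frac{2}{4 \left(5 - 1\right)} 6 = -9 + - \frac{2}{4 \cdot 4} \cdot 6 = -9 + - \frac{2}{16} \cdot 6 = -9 + \left(-2\right) \frac{1}{16} \cdot 6 = -9 - \frac{3}{4} = - \frac{39}{4}$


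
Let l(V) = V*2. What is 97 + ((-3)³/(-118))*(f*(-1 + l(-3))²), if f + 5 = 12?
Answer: 20707/118 ≈ 175.48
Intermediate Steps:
f = 7 (f = -5 + 12 = 7)
l(V) = 2*V
97 + ((-3)³/(-118))*(f*(-1 + l(-3))²) = 97 + ((-3)³/(-118))*(7*(-1 + 2*(-3))²) = 97 + (-27*(-1/118))*(7*(-1 - 6)²) = 97 + 27*(7*(-7)²)/118 = 97 + 27*(7*49)/118 = 97 + (27/118)*343 = 97 + 9261/118 = 20707/118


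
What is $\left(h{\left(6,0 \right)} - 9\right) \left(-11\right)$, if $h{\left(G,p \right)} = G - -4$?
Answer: $-11$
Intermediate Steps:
$h{\left(G,p \right)} = 4 + G$ ($h{\left(G,p \right)} = G + 4 = 4 + G$)
$\left(h{\left(6,0 \right)} - 9\right) \left(-11\right) = \left(\left(4 + 6\right) - 9\right) \left(-11\right) = \left(10 - 9\right) \left(-11\right) = 1 \left(-11\right) = -11$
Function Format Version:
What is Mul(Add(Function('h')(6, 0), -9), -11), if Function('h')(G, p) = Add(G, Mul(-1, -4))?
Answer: -11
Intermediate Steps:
Function('h')(G, p) = Add(4, G) (Function('h')(G, p) = Add(G, 4) = Add(4, G))
Mul(Add(Function('h')(6, 0), -9), -11) = Mul(Add(Add(4, 6), -9), -11) = Mul(Add(10, -9), -11) = Mul(1, -11) = -11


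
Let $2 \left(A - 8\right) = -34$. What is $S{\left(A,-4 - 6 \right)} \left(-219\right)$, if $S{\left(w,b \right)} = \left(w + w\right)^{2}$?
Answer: $-70956$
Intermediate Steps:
$A = -9$ ($A = 8 + \frac{1}{2} \left(-34\right) = 8 - 17 = -9$)
$S{\left(w,b \right)} = 4 w^{2}$ ($S{\left(w,b \right)} = \left(2 w\right)^{2} = 4 w^{2}$)
$S{\left(A,-4 - 6 \right)} \left(-219\right) = 4 \left(-9\right)^{2} \left(-219\right) = 4 \cdot 81 \left(-219\right) = 324 \left(-219\right) = -70956$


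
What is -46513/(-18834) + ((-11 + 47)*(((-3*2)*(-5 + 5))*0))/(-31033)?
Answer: 46513/18834 ≈ 2.4696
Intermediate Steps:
-46513/(-18834) + ((-11 + 47)*(((-3*2)*(-5 + 5))*0))/(-31033) = -46513*(-1/18834) + (36*(-6*0*0))*(-1/31033) = 46513/18834 + (36*(0*0))*(-1/31033) = 46513/18834 + (36*0)*(-1/31033) = 46513/18834 + 0*(-1/31033) = 46513/18834 + 0 = 46513/18834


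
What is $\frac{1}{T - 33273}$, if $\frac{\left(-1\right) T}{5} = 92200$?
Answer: $- \frac{1}{494273} \approx -2.0232 \cdot 10^{-6}$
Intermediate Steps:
$T = -461000$ ($T = \left(-5\right) 92200 = -461000$)
$\frac{1}{T - 33273} = \frac{1}{-461000 - 33273} = \frac{1}{-494273} = - \frac{1}{494273}$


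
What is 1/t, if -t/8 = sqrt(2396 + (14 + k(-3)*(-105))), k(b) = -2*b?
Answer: -sqrt(445)/7120 ≈ -0.0029628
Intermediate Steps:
t = -16*sqrt(445) (t = -8*sqrt(2396 + (14 - 2*(-3)*(-105))) = -8*sqrt(2396 + (14 + 6*(-105))) = -8*sqrt(2396 + (14 - 630)) = -8*sqrt(2396 - 616) = -16*sqrt(445) ≈ -337.52)
1/t = 1/(-16*sqrt(445)) = -sqrt(445)/7120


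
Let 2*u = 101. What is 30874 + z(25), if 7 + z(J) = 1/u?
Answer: 3117569/101 ≈ 30867.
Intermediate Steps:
u = 101/2 (u = (½)*101 = 101/2 ≈ 50.500)
z(J) = -705/101 (z(J) = -7 + 1/(101/2) = -7 + 2/101 = -705/101)
30874 + z(25) = 30874 - 705/101 = 3117569/101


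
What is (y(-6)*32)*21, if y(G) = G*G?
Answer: 24192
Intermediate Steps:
y(G) = G²
(y(-6)*32)*21 = ((-6)²*32)*21 = (36*32)*21 = 1152*21 = 24192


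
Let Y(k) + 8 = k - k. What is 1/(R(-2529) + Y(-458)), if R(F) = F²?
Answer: 1/6395833 ≈ 1.5635e-7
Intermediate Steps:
Y(k) = -8 (Y(k) = -8 + (k - k) = -8 + 0 = -8)
1/(R(-2529) + Y(-458)) = 1/((-2529)² - 8) = 1/(6395841 - 8) = 1/6395833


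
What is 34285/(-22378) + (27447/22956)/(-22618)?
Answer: -2967005173541/1936513080904 ≈ -1.5321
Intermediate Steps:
34285/(-22378) + (27447/22956)/(-22618) = 34285*(-1/22378) + (27447*(1/22956))*(-1/22618) = -34285/22378 + (9149/7652)*(-1/22618) = -34285/22378 - 9149/173072936 = -2967005173541/1936513080904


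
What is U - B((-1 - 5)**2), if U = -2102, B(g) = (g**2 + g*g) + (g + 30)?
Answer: -4760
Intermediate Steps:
B(g) = 30 + g + 2*g**2 (B(g) = (g**2 + g**2) + (30 + g) = 2*g**2 + (30 + g) = 30 + g + 2*g**2)
U - B((-1 - 5)**2) = -2102 - (30 + (-1 - 5)**2 + 2*((-1 - 5)**2)**2) = -2102 - (30 + (-6)**2 + 2*((-6)**2)**2) = -2102 - (30 + 36 + 2*36**2) = -2102 - (30 + 36 + 2*1296) = -2102 - (30 + 36 + 2592) = -2102 - 1*2658 = -2102 - 2658 = -4760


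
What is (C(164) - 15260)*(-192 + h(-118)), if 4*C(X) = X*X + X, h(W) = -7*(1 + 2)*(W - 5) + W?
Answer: -19309135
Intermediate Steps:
h(W) = 105 - 20*W (h(W) = -21*(-5 + W) + W = -7*(-15 + 3*W) + W = (105 - 21*W) + W = 105 - 20*W)
C(X) = X/4 + X²/4 (C(X) = (X*X + X)/4 = (X² + X)/4 = (X + X²)/4 = X/4 + X²/4)
(C(164) - 15260)*(-192 + h(-118)) = ((¼)*164*(1 + 164) - 15260)*(-192 + (105 - 20*(-118))) = ((¼)*164*165 - 15260)*(-192 + (105 + 2360)) = (6765 - 15260)*(-192 + 2465) = -8495*2273 = -19309135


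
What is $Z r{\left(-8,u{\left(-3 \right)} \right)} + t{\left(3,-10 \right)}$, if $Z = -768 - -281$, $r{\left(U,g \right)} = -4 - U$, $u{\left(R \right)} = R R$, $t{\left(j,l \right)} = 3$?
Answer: $-1945$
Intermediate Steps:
$u{\left(R \right)} = R^{2}$
$Z = -487$ ($Z = -768 + 281 = -487$)
$Z r{\left(-8,u{\left(-3 \right)} \right)} + t{\left(3,-10 \right)} = - 487 \left(-4 - -8\right) + 3 = - 487 \left(-4 + 8\right) + 3 = \left(-487\right) 4 + 3 = -1948 + 3 = -1945$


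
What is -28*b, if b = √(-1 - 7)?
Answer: -56*I*√2 ≈ -79.196*I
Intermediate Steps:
b = 2*I*√2 (b = √(-8) = 2*I*√2 ≈ 2.8284*I)
-28*b = -56*I*√2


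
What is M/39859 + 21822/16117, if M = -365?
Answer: 863920393/642407503 ≈ 1.3448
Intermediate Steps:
M/39859 + 21822/16117 = -365/39859 + 21822/16117 = 863920393/642407503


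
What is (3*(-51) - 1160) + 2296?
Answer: 983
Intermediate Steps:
(3*(-51) - 1160) + 2296 = (-153 - 1160) + 2296 = -1313 + 2296 = 983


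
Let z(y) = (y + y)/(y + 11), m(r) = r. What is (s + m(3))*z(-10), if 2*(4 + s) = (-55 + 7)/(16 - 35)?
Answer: -100/19 ≈ -5.2632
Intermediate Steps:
s = -52/19 (s = -4 + ((-55 + 7)/(16 - 35))/2 = -4 + (-48/(-19))/2 = -4 + (-48*(-1/19))/2 = -4 + (½)*(48/19) = -4 + 24/19 = -52/19 ≈ -2.7368)
z(y) = 2*y/(11 + y) (z(y) = (2*y)/(11 + y) = 2*y/(11 + y))
(s + m(3))*z(-10) = (-52/19 + 3)*(2*(-10)/(11 - 10)) = 5*(2*(-10)/1)/19 = 5*(2*(-10)*1)/19 = (5/19)*(-20) = -100/19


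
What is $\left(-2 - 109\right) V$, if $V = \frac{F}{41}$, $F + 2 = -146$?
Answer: $\frac{16428}{41} \approx 400.68$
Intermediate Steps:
$F = -148$ ($F = -2 - 146 = -148$)
$V = - \frac{148}{41} \approx -3.6098$
$\left(-2 - 109\right) V = \left(-2 - 109\right) \left(- \frac{148}{41}\right) = \left(-111\right) \left(- \frac{148}{41}\right) = \frac{16428}{41}$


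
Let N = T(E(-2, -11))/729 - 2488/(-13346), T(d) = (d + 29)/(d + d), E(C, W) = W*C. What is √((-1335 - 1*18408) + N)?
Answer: I*√310187397743204091/3963762 ≈ 140.51*I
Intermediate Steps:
E(C, W) = C*W
T(d) = (29 + d)/(2*d) (T(d) = (29 + d)/((2*d)) = (29 + d)*(1/(2*d)) = (29 + d)/(2*d))
N = 13414289/71347716 (N = ((29 - 2*(-11))/(2*((-2*(-11)))))/729 - 2488/(-13346) = ((½)*(29 + 22)/22)*(1/729) - 2488*(-1/13346) = ((½)*(1/22)*51)*(1/729) + 1244/6673 = (51/44)*(1/729) + 1244/6673 = 17/10692 + 1244/6673 = 13414289/71347716 ≈ 0.18801)
√((-1335 - 1*18408) + N) = √((-1335 - 1*18408) + 13414289/71347716) = √((-1335 - 18408) + 13414289/71347716) = √(-19743 + 13414289/71347716) = √(-1408604542699/71347716) = I*√310187397743204091/3963762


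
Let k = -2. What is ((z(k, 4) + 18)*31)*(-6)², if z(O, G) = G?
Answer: 24552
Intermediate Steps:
((z(k, 4) + 18)*31)*(-6)² = ((4 + 18)*31)*(-6)² = (22*31)*36 = 682*36 = 24552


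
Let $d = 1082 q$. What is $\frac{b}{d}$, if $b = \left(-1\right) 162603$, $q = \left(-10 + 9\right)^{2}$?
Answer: $- \frac{162603}{1082} \approx -150.28$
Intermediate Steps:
$q = 1$ ($q = \left(-1\right)^{2} = 1$)
$b = -162603$
$d = 1082$ ($d = 1082 \cdot 1 = 1082$)
$\frac{b}{d} = - \frac{162603}{1082}$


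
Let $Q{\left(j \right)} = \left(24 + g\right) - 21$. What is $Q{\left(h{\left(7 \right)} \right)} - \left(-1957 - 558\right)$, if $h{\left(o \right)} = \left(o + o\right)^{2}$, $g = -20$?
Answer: $2498$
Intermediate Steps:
$h{\left(o \right)} = 4 o^{2}$ ($h{\left(o \right)} = \left(2 o\right)^{2} = 4 o^{2}$)
$Q{\left(j \right)} = -17$ ($Q{\left(j \right)} = \left(24 - 20\right) - 21 = 4 - 21 = -17$)
$Q{\left(h{\left(7 \right)} \right)} - \left(-1957 - 558\right) = -17 - \left(-1957 - 558\right) = -17 - -2515 = -17 + 2515 = 2498$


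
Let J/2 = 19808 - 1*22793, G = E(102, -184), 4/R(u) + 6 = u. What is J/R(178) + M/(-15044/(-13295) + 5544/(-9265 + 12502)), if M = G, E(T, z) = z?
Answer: -2619206878420/10200409 ≈ -2.5677e+5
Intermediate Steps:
R(u) = 4/(-6 + u)
G = -184
M = -184
J = -5970 (J = 2*(19808 - 1*22793) = 2*(19808 - 22793) = 2*(-2985) = -5970)
J/R(178) + M/(-15044/(-13295) + 5544/(-9265 + 12502)) = -5970/(4/(-6 + 178)) - 184/(-15044/(-13295) + 5544/(-9265 + 12502)) = -5970/(4/172) - 184/(-15044*(-1/13295) + 5544/3237) = -5970/(4*(1/172)) - 184/(15044/13295 + 5544*(1/3237)) = -5970/1/43 - 184/(15044/13295 + 1848/1079) = -5970*43 - 184/40801636/14345305 = -256710 - 184*14345305/40801636 = -256710 - 659884030/10200409 = -2619206878420/10200409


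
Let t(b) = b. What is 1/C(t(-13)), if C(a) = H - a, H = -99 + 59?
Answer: -1/27 ≈ -0.037037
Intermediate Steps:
H = -40
C(a) = -40 - a
1/C(t(-13)) = 1/(-40 - 1*(-13)) = 1/(-40 + 13) = 1/(-27) = -1/27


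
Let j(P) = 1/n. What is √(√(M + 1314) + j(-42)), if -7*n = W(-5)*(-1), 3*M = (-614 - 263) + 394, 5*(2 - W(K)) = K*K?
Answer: √(-21 + 9*√1153)/3 ≈ 5.6234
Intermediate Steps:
W(K) = 2 - K²/5 (W(K) = 2 - K*K/5 = 2 - K²/5)
M = -161 (M = ((-614 - 263) + 394)/3 = (-877 + 394)/3 = (⅓)*(-483) = -161)
n = -3/7 (n = -(2 - ⅕*(-5)²)*(-1)/7 = -(2 - ⅕*25)*(-1)/7 = -(2 - 5)*(-1)/7 = -(-3)*(-1)/7 = -⅐*3 = -3/7 ≈ -0.42857)
j(P) = -7/3 (j(P) = 1/(-3/7) = -7/3)
√(√(M + 1314) + j(-42)) = √(√(-161 + 1314) - 7/3) = √(√1153 - 7/3) = √(-7/3 + √1153)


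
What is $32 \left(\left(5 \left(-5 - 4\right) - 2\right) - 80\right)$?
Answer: $-4064$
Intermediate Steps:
$32 \left(\left(5 \left(-5 - 4\right) - 2\right) - 80\right) = 32 \left(\left(5 \left(-9\right) - 2\right) - 80\right) = 32 \left(\left(-45 - 2\right) - 80\right) = 32 \left(-47 - 80\right) = 32 \left(-127\right) = -4064$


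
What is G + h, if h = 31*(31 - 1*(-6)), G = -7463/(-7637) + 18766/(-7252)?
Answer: 4531121983/3955966 ≈ 1145.4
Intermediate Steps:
G = -6371019/3955966 (G = -7463*(-1/7637) + 18766*(-1/7252) = 7463/7637 - 9383/3626 = -6371019/3955966 ≈ -1.6105)
h = 1147 (h = 31*(31 + 6) = 31*37 = 1147)
G + h = -6371019/3955966 + 1147 = 4531121983/3955966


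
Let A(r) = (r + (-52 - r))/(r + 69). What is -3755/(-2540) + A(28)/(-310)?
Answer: 11304493/7637780 ≈ 1.4801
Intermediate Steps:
A(r) = -52/(69 + r)
-3755/(-2540) + A(28)/(-310) = -3755/(-2540) - 52/(69 + 28)/(-310) = -3755*(-1/2540) - 52/97*(-1/310) = 751/508 - 52*1/97*(-1/310) = 751/508 - 52/97*(-1/310) = 751/508 + 26/15035 = 11304493/7637780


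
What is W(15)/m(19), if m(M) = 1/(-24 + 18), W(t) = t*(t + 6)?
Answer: -1890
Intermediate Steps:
W(t) = t*(6 + t)
m(M) = -1/6 (m(M) = 1/(-6) = -1/6)
W(15)/m(19) = (15*(6 + 15))/(-1/6) = (15*21)*(-6) = 315*(-6) = -1890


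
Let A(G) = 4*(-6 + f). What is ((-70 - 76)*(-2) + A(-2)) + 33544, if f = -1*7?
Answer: 33784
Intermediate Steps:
f = -7
A(G) = -52 (A(G) = 4*(-6 - 7) = 4*(-13) = -52)
((-70 - 76)*(-2) + A(-2)) + 33544 = ((-70 - 76)*(-2) - 52) + 33544 = (-146*(-2) - 52) + 33544 = (292 - 52) + 33544 = 240 + 33544 = 33784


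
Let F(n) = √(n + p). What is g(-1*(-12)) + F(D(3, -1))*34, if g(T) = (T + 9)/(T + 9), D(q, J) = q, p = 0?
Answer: 1 + 34*√3 ≈ 59.890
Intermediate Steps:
g(T) = 1 (g(T) = (9 + T)/(9 + T) = 1)
F(n) = √n (F(n) = √(n + 0) = √n)
g(-1*(-12)) + F(D(3, -1))*34 = 1 + √3*34 = 1 + 34*√3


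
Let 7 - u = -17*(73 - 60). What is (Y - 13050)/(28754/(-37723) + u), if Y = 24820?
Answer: 44399971/857209 ≈ 51.796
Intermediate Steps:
u = 228 (u = 7 - (-17)*(73 - 60) = 7 - (-17)*13 = 7 - 1*(-221) = 7 + 221 = 228)
(Y - 13050)/(28754/(-37723) + u) = (24820 - 13050)/(28754/(-37723) + 228) = 11770/(28754*(-1/37723) + 228) = 11770/(-28754/37723 + 228) = 11770/(8572090/37723) = 11770*(37723/8572090) = 44399971/857209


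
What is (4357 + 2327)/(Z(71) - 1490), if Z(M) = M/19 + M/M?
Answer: -31749/7055 ≈ -4.5002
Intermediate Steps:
Z(M) = 1 + M/19 (Z(M) = M*(1/19) + 1 = M/19 + 1 = 1 + M/19)
(4357 + 2327)/(Z(71) - 1490) = (4357 + 2327)/((1 + (1/19)*71) - 1490) = 6684/((1 + 71/19) - 1490) = 6684/(90/19 - 1490) = 6684/(-28220/19) = 6684*(-19/28220) = -31749/7055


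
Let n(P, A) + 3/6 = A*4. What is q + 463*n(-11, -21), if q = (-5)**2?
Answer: -78197/2 ≈ -39099.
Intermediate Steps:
q = 25
n(P, A) = -1/2 + 4*A (n(P, A) = -1/2 + A*4 = -1/2 + 4*A)
q + 463*n(-11, -21) = 25 + 463*(-1/2 + 4*(-21)) = 25 + 463*(-1/2 - 84) = 25 + 463*(-169/2) = 25 - 78247/2 = -78197/2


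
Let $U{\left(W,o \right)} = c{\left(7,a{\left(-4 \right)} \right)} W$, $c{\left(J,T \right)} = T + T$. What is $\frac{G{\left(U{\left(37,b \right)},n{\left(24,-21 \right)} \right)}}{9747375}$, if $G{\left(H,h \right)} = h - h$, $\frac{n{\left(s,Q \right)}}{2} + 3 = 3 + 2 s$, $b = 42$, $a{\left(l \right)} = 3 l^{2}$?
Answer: $0$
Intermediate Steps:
$c{\left(J,T \right)} = 2 T$
$n{\left(s,Q \right)} = 4 s$ ($n{\left(s,Q \right)} = -6 + 2 \left(3 + 2 s\right) = -6 + \left(6 + 4 s\right) = 4 s$)
$U{\left(W,o \right)} = 96 W$ ($U{\left(W,o \right)} = 2 \cdot 3 \left(-4\right)^{2} W = 2 \cdot 3 \cdot 16 W = 2 \cdot 48 W = 96 W$)
$G{\left(H,h \right)} = 0$
$\frac{G{\left(U{\left(37,b \right)},n{\left(24,-21 \right)} \right)}}{9747375} = \frac{0}{9747375} = 0 \cdot \frac{1}{9747375} = 0$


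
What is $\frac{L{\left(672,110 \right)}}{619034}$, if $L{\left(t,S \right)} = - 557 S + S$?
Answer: $- \frac{30580}{309517} \approx -0.098799$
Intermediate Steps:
$L{\left(t,S \right)} = - 556 S$
$\frac{L{\left(672,110 \right)}}{619034} = \frac{\left(-556\right) 110}{619034} = \left(-61160\right) \frac{1}{619034} = - \frac{30580}{309517}$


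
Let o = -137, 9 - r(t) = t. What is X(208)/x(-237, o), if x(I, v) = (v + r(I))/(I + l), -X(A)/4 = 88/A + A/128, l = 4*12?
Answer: 40257/2834 ≈ 14.205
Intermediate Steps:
r(t) = 9 - t
l = 48
X(A) = -352/A - A/32 (X(A) = -4*(88/A + A/128) = -352/A - A/32)
x(I, v) = (9 + v - I)/(48 + I) (x(I, v) = (v + (9 - I))/(I + 48) = (9 + v - I)/(48 + I))
X(208)/x(-237, o) = (-352/208 - 1/32*208)/(((9 - 137 - 1*(-237))/(48 - 237))) = (-352*1/208 - 13/2)/(((9 - 137 + 237)/(-189))) = (-22/13 - 13/2)/((-1/189*109)) = -213/(26*(-109/189)) = -213/26*(-189/109) = 40257/2834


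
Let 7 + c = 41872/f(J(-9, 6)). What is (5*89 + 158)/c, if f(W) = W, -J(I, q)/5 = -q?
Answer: 9045/20831 ≈ 0.43421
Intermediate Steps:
J(I, q) = 5*q (J(I, q) = -(-5)*q = 5*q)
c = 20831/15 (c = -7 + 41872/((5*6)) = -7 + 41872/30 = -7 + 41872*(1/30) = -7 + 20936/15 = 20831/15 ≈ 1388.7)
(5*89 + 158)/c = (5*89 + 158)/(20831/15) = (445 + 158)*(15/20831) = 603*(15/20831) = 9045/20831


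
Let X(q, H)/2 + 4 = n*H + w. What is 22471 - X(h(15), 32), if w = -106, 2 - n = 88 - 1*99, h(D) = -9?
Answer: 21859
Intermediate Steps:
n = 13 (n = 2 - (88 - 1*99) = 2 - (88 - 99) = 2 - 1*(-11) = 2 + 11 = 13)
X(q, H) = -220 + 26*H (X(q, H) = -8 + 2*(13*H - 106) = -8 + 2*(-106 + 13*H) = -8 + (-212 + 26*H) = -220 + 26*H)
22471 - X(h(15), 32) = 22471 - (-220 + 26*32) = 22471 - (-220 + 832) = 22471 - 1*612 = 22471 - 612 = 21859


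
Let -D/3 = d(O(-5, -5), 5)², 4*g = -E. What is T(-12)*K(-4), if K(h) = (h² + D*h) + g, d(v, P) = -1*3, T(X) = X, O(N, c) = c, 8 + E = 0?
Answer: -1512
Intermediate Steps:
E = -8 (E = -8 + 0 = -8)
d(v, P) = -3
g = 2 (g = (-1*(-8))/4 = (¼)*8 = 2)
D = -27 (D = -3*(-3)² = -3*9 = -27)
K(h) = 2 + h² - 27*h (K(h) = (h² - 27*h) + 2 = 2 + h² - 27*h)
T(-12)*K(-4) = -12*(2 + (-4)² - 27*(-4)) = -12*(2 + 16 + 108) = -12*126 = -1512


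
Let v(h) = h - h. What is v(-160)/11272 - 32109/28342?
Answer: -32109/28342 ≈ -1.1329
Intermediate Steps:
v(h) = 0
v(-160)/11272 - 32109/28342 = 0/11272 - 32109/28342 = 0*(1/11272) - 32109*1/28342 = 0 - 32109/28342 = -32109/28342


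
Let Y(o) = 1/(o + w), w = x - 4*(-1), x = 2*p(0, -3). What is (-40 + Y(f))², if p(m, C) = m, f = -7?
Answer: 14641/9 ≈ 1626.8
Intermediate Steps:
x = 0 (x = 2*0 = 0)
w = 4 (w = 0 - 4*(-1) = 0 + 4 = 4)
Y(o) = 1/(4 + o) (Y(o) = 1/(o + 4) = 1/(4 + o))
(-40 + Y(f))² = (-40 + 1/(4 - 7))² = (-40 + 1/(-3))² = (-40 - ⅓)² = (-121/3)² = 14641/9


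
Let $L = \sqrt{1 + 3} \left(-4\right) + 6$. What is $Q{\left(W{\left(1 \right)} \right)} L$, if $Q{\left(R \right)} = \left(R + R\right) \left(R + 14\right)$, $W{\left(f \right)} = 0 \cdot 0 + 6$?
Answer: $-480$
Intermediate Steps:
$W{\left(f \right)} = 6$ ($W{\left(f \right)} = 0 + 6 = 6$)
$Q{\left(R \right)} = 2 R \left(14 + R\right)$
$L = -2$ ($L = \sqrt{4} \left(-4\right) + 6 = 2 \left(-4\right) + 6 = -8 + 6 = -2$)
$Q{\left(W{\left(1 \right)} \right)} L = 2 \cdot 6 \left(14 + 6\right) \left(-2\right) = 2 \cdot 6 \cdot 20 \left(-2\right) = 240 \left(-2\right) = -480$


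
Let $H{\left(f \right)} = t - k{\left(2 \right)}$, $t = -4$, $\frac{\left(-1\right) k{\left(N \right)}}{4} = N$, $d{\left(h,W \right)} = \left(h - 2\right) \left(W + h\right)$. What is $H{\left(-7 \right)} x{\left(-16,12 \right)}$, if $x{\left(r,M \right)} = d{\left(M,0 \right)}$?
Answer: $480$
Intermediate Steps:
$d{\left(h,W \right)} = \left(-2 + h\right) \left(W + h\right)$
$x{\left(r,M \right)} = M^{2} - 2 M$ ($x{\left(r,M \right)} = M^{2} - 0 - 2 M + 0 M = M^{2} + 0 - 2 M + 0 = M^{2} - 2 M$)
$k{\left(N \right)} = - 4 N$
$H{\left(f \right)} = 4$ ($H{\left(f \right)} = -4 - \left(-4\right) 2 = -4 - -8 = -4 + 8 = 4$)
$H{\left(-7 \right)} x{\left(-16,12 \right)} = 4 \cdot 12 \left(-2 + 12\right) = 4 \cdot 12 \cdot 10 = 4 \cdot 120 = 480$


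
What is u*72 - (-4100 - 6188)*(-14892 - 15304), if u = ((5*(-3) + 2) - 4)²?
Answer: -310635640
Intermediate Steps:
u = 289 (u = ((-15 + 2) - 4)² = (-13 - 4)² = (-17)² = 289)
u*72 - (-4100 - 6188)*(-14892 - 15304) = 289*72 - (-4100 - 6188)*(-14892 - 15304) = 20808 - (-10288)*(-30196) = 20808 - 1*310656448 = 20808 - 310656448 = -310635640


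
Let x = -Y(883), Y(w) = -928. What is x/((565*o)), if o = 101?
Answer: 928/57065 ≈ 0.016262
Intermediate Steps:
x = 928 (x = -1*(-928) = 928)
x/((565*o)) = 928/((565*101)) = 928/57065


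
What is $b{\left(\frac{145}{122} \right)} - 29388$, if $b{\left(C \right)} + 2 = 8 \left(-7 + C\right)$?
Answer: $- \frac{1795626}{61} \approx -29437.0$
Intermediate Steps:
$b{\left(C \right)} = -58 + 8 C$ ($b{\left(C \right)} = -2 + 8 \left(-7 + C\right) = -2 + \left(-56 + 8 C\right) = -58 + 8 C$)
$b{\left(\frac{145}{122} \right)} - 29388 = \left(-58 + 8 \cdot \frac{145}{122}\right) - 29388 = \left(-58 + \frac{580}{61}\right) - 29388 = - \frac{2958}{61} - 29388 = - \frac{1795626}{61}$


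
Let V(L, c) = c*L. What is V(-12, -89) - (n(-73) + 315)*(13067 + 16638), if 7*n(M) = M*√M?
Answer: -9356007 + 2168465*I*√73/7 ≈ -9.356e+6 + 2.6468e+6*I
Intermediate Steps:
n(M) = M^(3/2)/7 (n(M) = (M*√M)/7 = M^(3/2)/7)
V(L, c) = L*c
V(-12, -89) - (n(-73) + 315)*(13067 + 16638) = -12*(-89) - ((-73)^(3/2)/7 + 315)*(13067 + 16638) = 1068 - ((-73*I*√73)/7 + 315)*29705 = 1068 - (-73*I*√73/7 + 315)*29705 = 1068 - (315 - 73*I*√73/7)*29705 = 1068 - (9357075 - 2168465*I*√73/7) = 1068 + (-9357075 + 2168465*I*√73/7) = -9356007 + 2168465*I*√73/7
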